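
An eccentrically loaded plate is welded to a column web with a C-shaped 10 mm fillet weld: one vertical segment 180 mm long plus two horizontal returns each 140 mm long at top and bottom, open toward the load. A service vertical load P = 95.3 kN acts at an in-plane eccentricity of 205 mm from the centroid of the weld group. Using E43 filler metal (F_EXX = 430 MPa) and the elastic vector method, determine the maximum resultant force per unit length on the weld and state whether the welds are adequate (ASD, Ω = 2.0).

f_max ≈ 855 N/mm; adequate

Total weld length L_w = 460 mm. Treat welds as unit-width lines.
Centroid: x̄ = 2×140×70 / 460 = 42.61 mm from the vertical weld.
Polar moment about centroid: J = I_x + I_y = [180³/12 + 2×140×90²] + [180×42.61² + 2(140³/12 + 140×27.39²)] = 3748000 mm³.
Direct shear f_v = P/L_w = 95.3×10³ / 460 = 207.2 N/mm (vertical).
Torsion M = P·e = 95.3×10³ × 205 = 19536000 N·mm.
Critical point at (x, y) = (97.39, 90) from centroid. f_tx = M·y/J = 469.1 N/mm; f_ty = M·x/J = 507.6 N/mm.
Resultant f_max = √[f_tx² + (f_v + f_ty)²] = √[469.1² + (207.2 + 507.6)²] = 855 N/mm.
Capacity per unit length: r_n/Ω = (1/2.0) × 0.6 × 430 × (0.707 × 10) = 912 N/mm.
855 ≤ 912 → adequate.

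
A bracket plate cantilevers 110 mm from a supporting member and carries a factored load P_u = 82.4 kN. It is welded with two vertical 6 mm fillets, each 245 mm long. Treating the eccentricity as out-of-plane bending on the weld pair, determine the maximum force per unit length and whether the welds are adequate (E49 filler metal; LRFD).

E49XX → F_EXX = 490 MPa.
L_w = 2 × 245 = 490 mm; section modulus (unit throat) S = 2 × L²/6 = 20010 mm².
Direct shear f_v = P/L_w = 82.4×10³/490 = 168.2 N/mm.
Moment M = P × e = 82.4×10³ × 110 = 9064000 N·mm; bending f_b = M/S = 453 N/mm.
f_max = √(f_v² + f_b²) = √(168.2² + 453²) = 483.2 N/mm.
φr_n = 0.75 × 0.6 × 490 × (0.707 × 6) = 935.4 N/mm → adequate.

f_max ≈ 483 N/mm; adequate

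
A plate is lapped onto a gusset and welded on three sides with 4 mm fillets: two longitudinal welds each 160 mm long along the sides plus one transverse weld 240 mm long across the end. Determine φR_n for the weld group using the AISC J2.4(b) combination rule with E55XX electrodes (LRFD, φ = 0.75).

φR_n ≈ 442 kN

E55XX → F_EXX = 550 MPa.
t_e = 0.707 × 4 = 2.828 mm.
R_nwl = 0.6 × 550 × 2.828 × 320 × 10⁻³ = 298.6 kN (longitudinal, 2 welds).
R_nwt = 0.6 × 550 × 2.828 × 240 × 10⁻³ = 224 kN (transverse, base value).
(i) R_nwl + R_nwt = 522.6 kN; (ii) 0.85 R_nwl + 1.5 R_nwt = 589.8 kN.
R_n = max = 589.8 kN [governs: (ii)]; φR_n = 442.4 kN.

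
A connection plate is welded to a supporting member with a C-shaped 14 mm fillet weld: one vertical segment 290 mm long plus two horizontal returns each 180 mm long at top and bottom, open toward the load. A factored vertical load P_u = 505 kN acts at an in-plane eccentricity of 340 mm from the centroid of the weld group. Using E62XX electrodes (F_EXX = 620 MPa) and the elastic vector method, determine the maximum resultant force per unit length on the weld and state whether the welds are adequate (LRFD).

f_max ≈ 3390 N/mm; NOT adequate

Total weld length L_w = 650 mm. Treat welds as unit-width lines.
Centroid: x̄ = 2×180×90 / 650 = 49.85 mm from the vertical weld.
Polar moment about centroid: J = I_x + I_y = [290³/12 + 2×180×145²] + [290×49.85² + 2(180³/12 + 180×40.15²)] = 11870000 mm³.
Direct shear f_v = P/L_w = 505×10³ / 650 = 776.9 N/mm (vertical).
Torsion M = P·e = 505×10³ × 340 = 171700000 N·mm.
Critical point at (x, y) = (130.2, 145) from centroid. f_tx = M·y/J = 2097 N/mm; f_ty = M·x/J = 1882 N/mm.
Resultant f_max = √[f_tx² + (f_v + f_ty)²] = √[2097² + (776.9 + 1882)²] = 3386 N/mm.
Capacity per unit length: φr_n = 0.75 × 0.6 × 620 × (0.707 × 14) = 2762 N/mm.
3386 > 2762 → NOT adequate.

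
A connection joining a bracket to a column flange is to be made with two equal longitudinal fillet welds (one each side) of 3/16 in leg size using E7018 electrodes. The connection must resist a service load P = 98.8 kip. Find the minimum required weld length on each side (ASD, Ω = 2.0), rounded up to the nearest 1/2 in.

L = 18 in on each side

E70XX → F_EXX = 70 ksi.
Throat t_e = 0.707 × 0.1875 = 0.1326 in.
r_n/Ω = (0.6 × 70 × 0.1326) / 2.0 = 2.784 kip/in.
L_req = P / (r_n/Ω) = 98.8 / 2.784 = 35.49 in total.
Per side: 35.49 / 2 = 17.75 in.
Round up → use L = 18 in on each side.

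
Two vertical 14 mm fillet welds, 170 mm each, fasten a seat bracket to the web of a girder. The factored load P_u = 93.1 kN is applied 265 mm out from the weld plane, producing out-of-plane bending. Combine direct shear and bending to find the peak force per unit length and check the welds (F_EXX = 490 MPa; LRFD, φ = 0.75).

f_max ≈ 2580 N/mm; NOT adequate

L_w = 2 × 170 = 340 mm; section modulus (unit throat) S = 2 × L²/6 = 9633 mm².
Direct shear f_v = P/L_w = 93.1×10³/340 = 273.8 N/mm.
Moment M = P × e = 93.1×10³ × 265 = 24672000 N·mm; bending f_b = M/S = 2561 N/mm.
f_max = √(f_v² + f_b²) = √(273.8² + 2561²) = 2576 N/mm.
φr_n = 0.75 × 0.6 × 490 × (0.707 × 14) = 2183 N/mm → NOT adequate.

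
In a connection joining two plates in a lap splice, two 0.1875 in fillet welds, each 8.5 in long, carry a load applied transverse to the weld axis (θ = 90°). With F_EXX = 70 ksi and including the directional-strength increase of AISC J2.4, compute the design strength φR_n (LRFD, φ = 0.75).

t_e = 0.707 × 0.1875 = 0.1326 in; A_we = 0.1326 × 17 = 2.254 in².
Directional factor: 1.0 + 0.5 sin^1.5(90°) = 1.5.
F_nw = 0.6 × 70 × 1.5 = 63 ksi.
φR_n = 0.75 × 63 × 2.254 = 106.5 kips.

φR_n ≈ 106 kips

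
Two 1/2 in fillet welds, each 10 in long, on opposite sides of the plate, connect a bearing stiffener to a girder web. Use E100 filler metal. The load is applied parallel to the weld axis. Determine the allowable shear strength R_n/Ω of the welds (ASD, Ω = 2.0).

R_n/Ω ≈ 212 kips

E100XX → F_EXX = 100 ksi.
Effective throat t_e = 0.707 × 0.5 = 0.3535 in.
Total length L = 20 in; A_we = 0.3535 × 20 = 7.07 in².
F_nw = 0.6 F_EXX = 0.6 × 100 = 60 ksi.
R_n = 60 × 7.07 = 424.2 kips; R_n/Ω = 424.2/2.0 = 212.1 kips.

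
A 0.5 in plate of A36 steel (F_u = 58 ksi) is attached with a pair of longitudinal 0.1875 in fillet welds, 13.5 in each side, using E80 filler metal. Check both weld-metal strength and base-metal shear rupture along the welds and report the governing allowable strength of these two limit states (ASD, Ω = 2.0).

E80XX → F_EXX = 80 ksi.
t_e = 0.707 × 0.1875 = 0.1326 in; L = 27 in.
Weld metal: R_n/Ω = (1/2.0) × 0.6 × 80 × 0.1326 × 27 = 85.9 kip.
Base metal (shear rupture): R_n/Ω = (1/2.0) × 0.6 × 58 × 0.5 × 27 = 234.9 kip.
Governing: weld metal.

R_n/Ω ≈ 85.9 kip (weld metal governs)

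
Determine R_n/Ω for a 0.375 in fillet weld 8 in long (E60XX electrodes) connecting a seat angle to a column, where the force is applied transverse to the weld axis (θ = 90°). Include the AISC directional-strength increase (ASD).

E60XX → F_EXX = 60 ksi.
t_e = 0.707 × 0.375 = 0.2651 in; A_we = 0.2651 × 8 = 2.121 in².
Directional factor: 1.0 + 0.5 sin^1.5(90°) = 1.5.
F_nw = 0.6 × 60 × 1.5 = 54 ksi.
R_n/Ω = (54 × 2.121) / 2.0 = 57.27 kips.

R_n/Ω ≈ 57.3 kips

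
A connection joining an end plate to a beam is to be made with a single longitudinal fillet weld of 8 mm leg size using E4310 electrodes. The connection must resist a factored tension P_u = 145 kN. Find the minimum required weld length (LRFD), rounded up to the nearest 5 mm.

L = 135 mm

E43XX → F_EXX = 430 MPa.
Throat t_e = 0.707 × 8 = 5.656 mm.
φr_n = 0.75 × 0.6 × 430 × 5.656 × 10⁻³ = 1.094 kN/mm.
L_req = P_u / φr_n = 145 / 1.094 = 132.5 mm total.
Round up → use L = 135 mm.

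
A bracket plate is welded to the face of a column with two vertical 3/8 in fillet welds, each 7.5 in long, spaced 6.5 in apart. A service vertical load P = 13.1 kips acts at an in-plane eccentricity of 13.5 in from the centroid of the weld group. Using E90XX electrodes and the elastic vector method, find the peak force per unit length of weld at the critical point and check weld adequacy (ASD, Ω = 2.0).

f_max ≈ 4.46 kip/in; adequate

E90XX → F_EXX = 90 ksi.
Total weld length L_w = 15 in. Treat welds as unit-width lines.
Polar moment about centroid: J = 2[d³/12 + d(b/2)²] = 2[7.5³/12 + 7.5×3.25²] = 228.8 in³.
Direct shear f_v = P/L_w = 13.1 / 15 = 0.8733 kip/in (vertical).
Torsion M = P·e = 13.1 × 13.5 = 176.85 kip·in.
Critical point at (x, y) = (3.25, 3.75) from centroid. f_tx = M·y/J = 2.899 kip/in; f_ty = M·x/J = 2.513 kip/in.
Resultant f_max = √[f_tx² + (f_v + f_ty)²] = √[2.899² + (0.8733 + 2.513)²] = 4.458 kip/in.
Capacity per unit length: r_n/Ω = (1/2.0) × 0.6 × 90 × (0.707 × 0.375) = 7.158 kip/in.
4.458 ≤ 7.158 → adequate.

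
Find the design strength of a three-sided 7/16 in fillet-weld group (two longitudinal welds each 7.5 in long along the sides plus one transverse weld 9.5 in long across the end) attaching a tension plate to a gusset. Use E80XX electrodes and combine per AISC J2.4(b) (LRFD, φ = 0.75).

φR_n ≈ 301 kip

E80XX → F_EXX = 80 ksi.
t_e = 0.707 × 0.4375 = 0.3093 in.
R_nwl = 0.6 × 80 × 0.3093 × 15 = 222.7 kip (longitudinal, 2 welds).
R_nwt = 0.6 × 80 × 0.3093 × 9.5 = 141 kip (transverse, base value).
(i) R_nwl + R_nwt = 363.8 kip; (ii) 0.85 R_nwl + 1.5 R_nwt = 400.9 kip.
R_n = max = 400.9 kip [governs: (ii)]; φR_n = 300.7 kip.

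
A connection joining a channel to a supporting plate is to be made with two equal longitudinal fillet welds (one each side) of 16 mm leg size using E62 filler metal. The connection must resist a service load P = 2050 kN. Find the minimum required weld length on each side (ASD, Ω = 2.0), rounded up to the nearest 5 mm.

L = 490 mm on each side

E62XX → F_EXX = 620 MPa.
Throat t_e = 0.707 × 16 = 11.31 mm.
r_n/Ω = (0.6 × 620 × 11.31) / 2.0 = 2104 N/mm = 2.104 kN/mm.
L_req = P / (r_n/Ω) = 2050 / 2.104 = 974.3 mm total.
Per side: 974.3 / 2 = 487.2 mm.
Round up → use L = 490 mm on each side.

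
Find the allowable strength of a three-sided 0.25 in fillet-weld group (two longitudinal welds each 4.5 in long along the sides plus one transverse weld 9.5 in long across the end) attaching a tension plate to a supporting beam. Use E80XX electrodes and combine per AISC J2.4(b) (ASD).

R_n/Ω ≈ 92.9 kips

E80XX → F_EXX = 80 ksi.
t_e = 0.707 × 0.25 = 0.1767 in.
R_nwl = 0.6 × 80 × 0.1767 × 9 = 76.36 kips (longitudinal, 2 welds).
R_nwt = 0.6 × 80 × 0.1767 × 9.5 = 80.6 kips (transverse, base value).
(i) R_nwl + R_nwt = 157 kips; (ii) 0.85 R_nwl + 1.5 R_nwt = 185.8 kips.
R_n = max = 185.8 kips [governs: (ii)]; R_n/Ω = 92.9 kips.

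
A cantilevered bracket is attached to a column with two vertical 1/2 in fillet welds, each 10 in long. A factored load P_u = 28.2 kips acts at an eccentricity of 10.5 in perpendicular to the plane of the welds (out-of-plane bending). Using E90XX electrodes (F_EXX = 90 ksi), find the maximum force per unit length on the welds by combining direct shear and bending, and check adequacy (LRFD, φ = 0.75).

L_w = 2 × 10 = 20 in; section modulus (unit throat) S = 2 × L²/6 = 33.33 in².
Direct shear f_v = P/L_w = 28.2/20 = 1.41 kip/in.
Moment M = P × e = 28.2 × 10.5 = 296.1 kip·in; bending f_b = M/S = 8.883 kip/in.
f_max = √(f_v² + f_b²) = √(1.41² + 8.883²) = 8.994 kip/in.
φr_n = 0.75 × 0.6 × 90 × (0.707 × 0.5) = 14.32 kip/in → adequate.

f_max ≈ 8.99 kip/in; adequate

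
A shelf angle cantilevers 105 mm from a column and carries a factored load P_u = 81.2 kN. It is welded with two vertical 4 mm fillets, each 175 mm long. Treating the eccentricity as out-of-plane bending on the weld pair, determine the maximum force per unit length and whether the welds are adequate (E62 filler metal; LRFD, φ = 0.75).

E62XX → F_EXX = 620 MPa.
L_w = 2 × 175 = 350 mm; section modulus (unit throat) S = 2 × L²/6 = 10210 mm².
Direct shear f_v = P/L_w = 81.2×10³/350 = 232 N/mm.
Moment M = P × e = 81.2×10³ × 105 = 8526000 N·mm; bending f_b = M/S = 835.2 N/mm.
f_max = √(f_v² + f_b²) = √(232² + 835.2²) = 866.8 N/mm.
φr_n = 0.75 × 0.6 × 620 × (0.707 × 4) = 789 N/mm → NOT adequate.

f_max ≈ 867 N/mm; NOT adequate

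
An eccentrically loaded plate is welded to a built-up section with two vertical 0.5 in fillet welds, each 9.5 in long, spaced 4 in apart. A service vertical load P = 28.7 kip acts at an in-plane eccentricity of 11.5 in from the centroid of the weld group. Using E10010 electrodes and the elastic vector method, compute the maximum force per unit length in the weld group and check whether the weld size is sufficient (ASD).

E100XX → F_EXX = 100 ksi.
Total weld length L_w = 19 in. Treat welds as unit-width lines.
Polar moment about centroid: J = 2[d³/12 + d(b/2)²] = 2[9.5³/12 + 9.5×2²] = 218.9 in³.
Direct shear f_v = P/L_w = 28.7 / 19 = 1.511 kip/in (vertical).
Torsion M = P·e = 28.7 × 11.5 = 330.05 kip·in.
Critical point at (x, y) = (2, 4.75) from centroid. f_tx = M·y/J = 7.162 kip/in; f_ty = M·x/J = 3.016 kip/in.
Resultant f_max = √[f_tx² + (f_v + f_ty)²] = √[7.162² + (1.511 + 3.016)²] = 8.472 kip/in.
Capacity per unit length: r_n/Ω = (1/2.0) × 0.6 × 100 × (0.707 × 0.5) = 10.6 kip/in.
8.472 ≤ 10.6 → adequate.

f_max ≈ 8.47 kip/in; adequate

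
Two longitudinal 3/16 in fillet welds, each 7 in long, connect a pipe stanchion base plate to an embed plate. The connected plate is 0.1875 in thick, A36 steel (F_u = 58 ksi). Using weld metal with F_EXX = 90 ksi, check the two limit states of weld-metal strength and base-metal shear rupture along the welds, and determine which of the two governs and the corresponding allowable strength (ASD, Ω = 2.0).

R_n/Ω ≈ 45.7 kip (base-metal shear rupture governs)

t_e = 0.707 × 0.1875 = 0.1326 in; L = 14 in.
Weld metal: R_n/Ω = (1/2.0) × 0.6 × 90 × 0.1326 × 14 = 50.11 kip.
Base metal (shear rupture): R_n/Ω = (1/2.0) × 0.6 × 58 × 0.1875 × 14 = 45.67 kip.
Governing: base-metal shear rupture.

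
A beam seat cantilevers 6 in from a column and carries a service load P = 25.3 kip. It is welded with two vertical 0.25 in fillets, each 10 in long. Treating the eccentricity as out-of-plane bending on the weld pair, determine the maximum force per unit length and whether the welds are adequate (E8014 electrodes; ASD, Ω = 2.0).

E80XX → F_EXX = 80 ksi.
L_w = 2 × 10 = 20 in; section modulus (unit throat) S = 2 × L²/6 = 33.33 in².
Direct shear f_v = P/L_w = 25.3/20 = 1.265 kip/in.
Moment M = P × e = 25.3 × 6 = 151.8 kip·in; bending f_b = M/S = 4.554 kip/in.
f_max = √(f_v² + f_b²) = √(1.265² + 4.554²) = 4.726 kip/in.
r_n/Ω = (1/2.0) × 0.6 × 80 × (0.707 × 0.25) = 4.242 kip/in → NOT adequate.

f_max ≈ 4.73 kip/in; NOT adequate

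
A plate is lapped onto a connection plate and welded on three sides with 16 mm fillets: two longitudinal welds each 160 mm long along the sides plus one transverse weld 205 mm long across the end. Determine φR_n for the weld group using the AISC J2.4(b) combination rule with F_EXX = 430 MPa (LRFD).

t_e = 0.707 × 16 = 11.31 mm.
R_nwl = 0.6 × 430 × 11.31 × 320 × 10⁻³ = 933.9 kN (longitudinal, 2 welds).
R_nwt = 0.6 × 430 × 11.31 × 205 × 10⁻³ = 598.3 kN (transverse, base value).
(i) R_nwl + R_nwt = 1532 kN; (ii) 0.85 R_nwl + 1.5 R_nwt = 1691 kN.
R_n = max = 1691 kN [governs: (ii)]; φR_n = 1268 kN.

φR_n ≈ 1270 kN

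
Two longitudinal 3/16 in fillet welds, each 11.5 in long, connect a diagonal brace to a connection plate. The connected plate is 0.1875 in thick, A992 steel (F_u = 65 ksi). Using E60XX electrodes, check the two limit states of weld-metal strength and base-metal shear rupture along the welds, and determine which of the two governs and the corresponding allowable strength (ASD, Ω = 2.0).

E60XX → F_EXX = 60 ksi.
t_e = 0.707 × 0.1875 = 0.1326 in; L = 23 in.
Weld metal: R_n/Ω = (1/2.0) × 0.6 × 60 × 0.1326 × 23 = 54.88 kip.
Base metal (shear rupture): R_n/Ω = (1/2.0) × 0.6 × 65 × 0.1875 × 23 = 84.09 kip.
Governing: weld metal.

R_n/Ω ≈ 54.9 kip (weld metal governs)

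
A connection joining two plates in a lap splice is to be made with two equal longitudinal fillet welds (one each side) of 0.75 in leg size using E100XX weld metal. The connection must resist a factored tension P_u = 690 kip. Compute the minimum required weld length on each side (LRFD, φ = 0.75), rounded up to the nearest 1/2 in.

L = 14.5 in on each side

E100XX → F_EXX = 100 ksi.
Throat t_e = 0.707 × 0.75 = 0.5302 in.
φr_n = 0.75 × 0.6 × 100 × 0.5302 = 23.86 kip/in.
L_req = P_u / φr_n = 690 / 23.86 = 28.92 in total.
Per side: 28.92 / 2 = 14.46 in.
Round up → use L = 14.5 in on each side.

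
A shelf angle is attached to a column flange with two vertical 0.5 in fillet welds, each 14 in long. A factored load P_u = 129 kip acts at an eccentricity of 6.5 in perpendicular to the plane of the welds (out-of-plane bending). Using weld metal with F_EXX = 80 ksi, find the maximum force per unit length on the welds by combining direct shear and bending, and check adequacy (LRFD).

L_w = 2 × 14 = 28 in; section modulus (unit throat) S = 2 × L²/6 = 65.33 in².
Direct shear f_v = P/L_w = 129/28 = 4.607 kip/in.
Moment M = P × e = 129 × 6.5 = 838.5 kip·in; bending f_b = M/S = 12.83 kip/in.
f_max = √(f_v² + f_b²) = √(4.607² + 12.83²) = 13.64 kip/in.
φr_n = 0.75 × 0.6 × 80 × (0.707 × 0.5) = 12.73 kip/in → NOT adequate.

f_max ≈ 13.6 kip/in; NOT adequate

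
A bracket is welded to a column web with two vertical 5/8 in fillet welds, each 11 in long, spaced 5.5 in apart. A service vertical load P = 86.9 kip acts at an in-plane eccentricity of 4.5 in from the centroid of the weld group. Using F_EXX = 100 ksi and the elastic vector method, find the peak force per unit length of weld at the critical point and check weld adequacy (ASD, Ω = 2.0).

f_max ≈ 8.71 kip/in; adequate

Total weld length L_w = 22 in. Treat welds as unit-width lines.
Polar moment about centroid: J = 2[d³/12 + d(b/2)²] = 2[11³/12 + 11×2.75²] = 388.2 in³.
Direct shear f_v = P/L_w = 86.9 / 22 = 3.95 kip/in (vertical).
Torsion M = P·e = 86.9 × 4.5 = 391.05 kip·in.
Critical point at (x, y) = (2.75, 5.5) from centroid. f_tx = M·y/J = 5.54 kip/in; f_ty = M·x/J = 2.77 kip/in.
Resultant f_max = √[f_tx² + (f_v + f_ty)²] = √[5.54² + (3.95 + 2.77)²] = 8.709 kip/in.
Capacity per unit length: r_n/Ω = (1/2.0) × 0.6 × 100 × (0.707 × 0.625) = 13.26 kip/in.
8.709 ≤ 13.26 → adequate.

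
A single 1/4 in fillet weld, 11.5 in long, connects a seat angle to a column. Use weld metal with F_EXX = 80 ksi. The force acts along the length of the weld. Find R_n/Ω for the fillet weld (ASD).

Effective throat t_e = 0.707 × 0.25 = 0.1767 in.
Total length L = 11.5 in; A_we = 0.1767 × 11.5 = 2.033 in².
F_nw = 0.6 F_EXX = 0.6 × 80 = 48 ksi.
R_n = 48 × 2.033 = 97.57 kip; R_n/Ω = 97.57/2.0 = 48.78 kip.

R_n/Ω ≈ 48.8 kip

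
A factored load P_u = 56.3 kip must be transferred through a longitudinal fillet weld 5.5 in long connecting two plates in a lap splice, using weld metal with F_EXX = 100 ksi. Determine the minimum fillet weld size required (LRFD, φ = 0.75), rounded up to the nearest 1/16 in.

Total weld length L = 5.5 in.
Required throat t_e = P_u / (φ × 0.6 F_EXX × L) = 56.3 / (0.75 × 0.6 × 100 × 5.5) = 0.2275 in.
Required leg w = t_e / 0.707 = 0.3217 in → use 3/8 in.

w = 3/8 in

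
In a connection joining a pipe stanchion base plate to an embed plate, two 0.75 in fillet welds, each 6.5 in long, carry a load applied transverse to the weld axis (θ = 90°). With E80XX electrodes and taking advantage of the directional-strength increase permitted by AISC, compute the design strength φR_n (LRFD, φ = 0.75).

φR_n ≈ 372 kips

E80XX → F_EXX = 80 ksi.
t_e = 0.707 × 0.75 = 0.5302 in; A_we = 0.5302 × 13 = 6.893 in².
Directional factor: 1.0 + 0.5 sin^1.5(90°) = 1.5.
F_nw = 0.6 × 80 × 1.5 = 72 ksi.
φR_n = 0.75 × 72 × 6.893 = 372.2 kips.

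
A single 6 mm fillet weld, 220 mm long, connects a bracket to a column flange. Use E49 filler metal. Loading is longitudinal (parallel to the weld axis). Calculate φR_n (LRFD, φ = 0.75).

E49XX → F_EXX = 490 MPa.
Effective throat t_e = 0.707 × 6 = 4.242 mm.
Total length L = 220 mm; A_we = 4.242 × 220 = 933.2 mm².
F_nw = 0.6 F_EXX = 0.6 × 490 = 294 MPa.
φR_n = 0.75 × 294 × 933.2 × 10⁻³ = 205.8 kN.

φR_n ≈ 206 kN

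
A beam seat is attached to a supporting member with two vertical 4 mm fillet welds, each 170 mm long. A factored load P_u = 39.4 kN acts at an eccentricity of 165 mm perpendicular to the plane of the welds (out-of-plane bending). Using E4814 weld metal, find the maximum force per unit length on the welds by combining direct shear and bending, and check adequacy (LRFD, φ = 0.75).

f_max ≈ 685 N/mm; NOT adequate

E48XX → F_EXX = 480 MPa.
L_w = 2 × 170 = 340 mm; section modulus (unit throat) S = 2 × L²/6 = 9633 mm².
Direct shear f_v = P/L_w = 39.4×10³/340 = 115.9 N/mm.
Moment M = P × e = 39.4×10³ × 165 = 6501000 N·mm; bending f_b = M/S = 674.8 N/mm.
f_max = √(f_v² + f_b²) = √(115.9² + 674.8²) = 684.7 N/mm.
φr_n = 0.75 × 0.6 × 480 × (0.707 × 4) = 610.8 N/mm → NOT adequate.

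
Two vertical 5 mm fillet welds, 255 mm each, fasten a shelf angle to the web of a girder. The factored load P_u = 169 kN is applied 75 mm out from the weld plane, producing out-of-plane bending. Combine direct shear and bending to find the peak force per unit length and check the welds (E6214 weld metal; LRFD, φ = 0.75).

f_max ≈ 672 N/mm; adequate

E62XX → F_EXX = 620 MPa.
L_w = 2 × 255 = 510 mm; section modulus (unit throat) S = 2 × L²/6 = 21680 mm².
Direct shear f_v = P/L_w = 169×10³/510 = 331.4 N/mm.
Moment M = P × e = 169×10³ × 75 = 12675000 N·mm; bending f_b = M/S = 584.8 N/mm.
f_max = √(f_v² + f_b²) = √(331.4² + 584.8²) = 672.1 N/mm.
φr_n = 0.75 × 0.6 × 620 × (0.707 × 5) = 986.3 N/mm → adequate.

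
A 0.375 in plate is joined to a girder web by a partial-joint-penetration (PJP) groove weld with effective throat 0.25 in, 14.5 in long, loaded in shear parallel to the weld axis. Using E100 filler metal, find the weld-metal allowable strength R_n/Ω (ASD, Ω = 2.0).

E100XX → F_EXX = 100 ksi.
Effective throat (given) t_e = 0.25 in.
A_we = 0.25 × 14.5 = 3.625 in².
F_nw = 0.6 F_EXX = 60 ksi.
R_n/Ω = (60 × 3.625) / 2.0 = 108.8 kip.

R_n/Ω ≈ 109 kip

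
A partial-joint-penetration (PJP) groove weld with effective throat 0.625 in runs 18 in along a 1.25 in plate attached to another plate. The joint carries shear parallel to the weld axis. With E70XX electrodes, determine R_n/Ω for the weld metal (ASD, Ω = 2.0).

R_n/Ω ≈ 236 kip

E70XX → F_EXX = 70 ksi.
Effective throat (given) t_e = 0.625 in.
A_we = 0.625 × 18 = 11.25 in².
F_nw = 0.6 F_EXX = 42 ksi.
R_n/Ω = (42 × 11.25) / 2.0 = 236.2 kip.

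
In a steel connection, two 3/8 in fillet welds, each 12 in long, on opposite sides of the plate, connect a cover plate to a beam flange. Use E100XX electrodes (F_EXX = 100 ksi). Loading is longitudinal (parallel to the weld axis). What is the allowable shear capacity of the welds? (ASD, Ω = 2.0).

R_n/Ω ≈ 191 kip

Effective throat t_e = 0.707 × 0.375 = 0.2651 in.
Total length L = 24 in; A_we = 0.2651 × 24 = 6.363 in².
F_nw = 0.6 F_EXX = 0.6 × 100 = 60 ksi.
R_n = 60 × 6.363 = 381.8 kip; R_n/Ω = 381.8/2.0 = 190.9 kip.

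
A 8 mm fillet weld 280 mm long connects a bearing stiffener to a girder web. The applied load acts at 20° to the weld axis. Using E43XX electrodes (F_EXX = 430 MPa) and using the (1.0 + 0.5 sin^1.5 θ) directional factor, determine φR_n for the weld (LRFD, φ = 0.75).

t_e = 0.707 × 8 = 5.656 mm; A_we = 5.656 × 280 = 1584 mm².
Directional factor: 1.0 + 0.5 sin^1.5(20°) = 1.1.
F_nw = 0.6 × 430 × 1.1 = 283.8 MPa.
φR_n = 0.75 × 283.8 × 1584 × 10⁻³ = 337.1 kN.

φR_n ≈ 337 kN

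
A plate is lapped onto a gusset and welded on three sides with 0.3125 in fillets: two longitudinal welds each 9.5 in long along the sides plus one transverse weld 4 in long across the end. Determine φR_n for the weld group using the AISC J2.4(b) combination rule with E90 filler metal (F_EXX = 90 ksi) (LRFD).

φR_n ≈ 206 kips

t_e = 0.707 × 0.3125 = 0.2209 in.
R_nwl = 0.6 × 90 × 0.2209 × 19 = 226.7 kips (longitudinal, 2 welds).
R_nwt = 0.6 × 90 × 0.2209 × 4 = 47.72 kips (transverse, base value).
(i) R_nwl + R_nwt = 274.4 kips; (ii) 0.85 R_nwl + 1.5 R_nwt = 264.3 kips.
R_n = max = 274.4 kips [governs: (i)]; φR_n = 205.8 kips.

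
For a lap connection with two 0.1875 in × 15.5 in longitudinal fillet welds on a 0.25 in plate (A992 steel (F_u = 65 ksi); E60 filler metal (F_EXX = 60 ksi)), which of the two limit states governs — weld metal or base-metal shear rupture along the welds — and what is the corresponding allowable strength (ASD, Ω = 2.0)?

R_n/Ω ≈ 74 kips (weld metal governs)

t_e = 0.707 × 0.1875 = 0.1326 in; L = 31 in.
Weld metal: R_n/Ω = (1/2.0) × 0.6 × 60 × 0.1326 × 31 = 73.97 kips.
Base metal (shear rupture): R_n/Ω = (1/2.0) × 0.6 × 65 × 0.25 × 31 = 151.1 kips.
Governing: weld metal.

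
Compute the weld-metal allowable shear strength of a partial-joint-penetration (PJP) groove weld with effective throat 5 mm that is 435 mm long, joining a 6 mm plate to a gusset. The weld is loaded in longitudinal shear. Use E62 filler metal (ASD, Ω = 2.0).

E62XX → F_EXX = 620 MPa.
Effective throat (given) t_e = 5 mm.
A_we = 5 × 435 = 2175 mm².
F_nw = 0.6 F_EXX = 372 MPa.
R_n/Ω = (372 × 2175) / 2.0 × 10⁻³ = 404.6 kN.

R_n/Ω ≈ 405 kN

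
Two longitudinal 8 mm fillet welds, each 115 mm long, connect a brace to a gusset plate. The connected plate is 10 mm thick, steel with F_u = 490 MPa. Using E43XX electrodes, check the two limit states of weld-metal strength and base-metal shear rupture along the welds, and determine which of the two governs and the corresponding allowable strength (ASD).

R_n/Ω ≈ 168 kN (weld metal governs)

E43XX → F_EXX = 430 MPa.
t_e = 0.707 × 8 = 5.656 mm; L = 230 mm.
Weld metal: R_n/Ω = (1/2.0) × 0.6 × 430 × 5.656 × 230 × 10⁻³ = 167.8 kN.
Base metal (shear rupture): R_n/Ω = (1/2.0) × 0.6 × 490 × 10 × 230 × 10⁻³ = 338.1 kN.
Governing: weld metal.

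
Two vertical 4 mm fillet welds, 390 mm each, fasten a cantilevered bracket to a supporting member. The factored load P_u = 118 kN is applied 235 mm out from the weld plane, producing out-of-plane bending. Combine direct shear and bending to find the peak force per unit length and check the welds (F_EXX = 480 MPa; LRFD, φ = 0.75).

L_w = 2 × 390 = 780 mm; section modulus (unit throat) S = 2 × L²/6 = 50700 mm².
Direct shear f_v = P/L_w = 118×10³/780 = 151.3 N/mm.
Moment M = P × e = 118×10³ × 235 = 27730000 N·mm; bending f_b = M/S = 546.9 N/mm.
f_max = √(f_v² + f_b²) = √(151.3² + 546.9²) = 567.5 N/mm.
φr_n = 0.75 × 0.6 × 480 × (0.707 × 4) = 610.8 N/mm → adequate.

f_max ≈ 567 N/mm; adequate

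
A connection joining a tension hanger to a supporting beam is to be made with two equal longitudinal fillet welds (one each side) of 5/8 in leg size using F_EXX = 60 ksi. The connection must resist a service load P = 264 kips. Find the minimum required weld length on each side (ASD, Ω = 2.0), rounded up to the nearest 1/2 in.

L = 17 in on each side

Throat t_e = 0.707 × 0.625 = 0.4419 in.
r_n/Ω = (0.6 × 60 × 0.4419) / 2.0 = 7.954 kip/in.
L_req = P / (r_n/Ω) = 264 / 7.954 = 33.19 in total.
Per side: 33.19 / 2 = 16.6 in.
Round up → use L = 17 in on each side.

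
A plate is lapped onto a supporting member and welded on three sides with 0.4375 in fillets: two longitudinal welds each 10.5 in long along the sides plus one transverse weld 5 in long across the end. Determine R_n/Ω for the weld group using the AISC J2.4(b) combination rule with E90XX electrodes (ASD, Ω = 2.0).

R_n/Ω ≈ 217 kip

E90XX → F_EXX = 90 ksi.
t_e = 0.707 × 0.4375 = 0.3093 in.
R_nwl = 0.6 × 90 × 0.3093 × 21 = 350.8 kip (longitudinal, 2 welds).
R_nwt = 0.6 × 90 × 0.3093 × 5 = 83.51 kip (transverse, base value).
(i) R_nwl + R_nwt = 434.3 kip; (ii) 0.85 R_nwl + 1.5 R_nwt = 423.4 kip.
R_n = max = 434.3 kip [governs: (i)]; R_n/Ω = 217.1 kip.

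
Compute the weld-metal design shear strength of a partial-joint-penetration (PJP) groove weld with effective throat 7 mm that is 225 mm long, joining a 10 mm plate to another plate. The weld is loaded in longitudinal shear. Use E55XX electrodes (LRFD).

E55XX → F_EXX = 550 MPa.
Effective throat (given) t_e = 7 mm.
A_we = 7 × 225 = 1575 mm².
F_nw = 0.6 F_EXX = 330 MPa.
φR_n = 0.75 × 330 × 1575 × 10⁻³ = 389.8 kN.

φR_n ≈ 390 kN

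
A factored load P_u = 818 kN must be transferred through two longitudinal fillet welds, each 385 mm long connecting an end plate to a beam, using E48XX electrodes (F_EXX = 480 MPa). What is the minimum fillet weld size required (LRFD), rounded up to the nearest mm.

Total weld length L = 770 mm.
Required throat t_e = P_u / (φ × 0.6 F_EXX × L) = 818 / (0.75 × 0.6 × 480 × 770 × 10⁻³) = 4.918 mm.
Required leg w = t_e / 0.707 = 6.956 mm → use 7 mm.

w = 7 mm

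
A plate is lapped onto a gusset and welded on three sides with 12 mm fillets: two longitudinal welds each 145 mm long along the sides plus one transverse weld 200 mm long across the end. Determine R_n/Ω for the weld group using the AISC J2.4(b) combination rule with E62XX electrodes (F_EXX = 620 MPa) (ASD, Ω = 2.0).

t_e = 0.707 × 12 = 8.484 mm.
R_nwl = 0.6 × 620 × 8.484 × 290 × 10⁻³ = 915.3 kN (longitudinal, 2 welds).
R_nwt = 0.6 × 620 × 8.484 × 200 × 10⁻³ = 631.2 kN (transverse, base value).
(i) R_nwl + R_nwt = 1546 kN; (ii) 0.85 R_nwl + 1.5 R_nwt = 1725 kN.
R_n = max = 1725 kN [governs: (ii)]; R_n/Ω = 862.4 kN.

R_n/Ω ≈ 862 kN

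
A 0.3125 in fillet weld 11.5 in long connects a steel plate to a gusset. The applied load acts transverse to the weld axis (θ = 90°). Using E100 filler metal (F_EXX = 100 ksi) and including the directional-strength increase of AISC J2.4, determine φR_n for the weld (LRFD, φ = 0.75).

t_e = 0.707 × 0.3125 = 0.2209 in; A_we = 0.2209 × 11.5 = 2.541 in².
Directional factor: 1.0 + 0.5 sin^1.5(90°) = 1.5.
F_nw = 0.6 × 100 × 1.5 = 90 ksi.
φR_n = 0.75 × 90 × 2.541 = 171.5 kips.

φR_n ≈ 172 kips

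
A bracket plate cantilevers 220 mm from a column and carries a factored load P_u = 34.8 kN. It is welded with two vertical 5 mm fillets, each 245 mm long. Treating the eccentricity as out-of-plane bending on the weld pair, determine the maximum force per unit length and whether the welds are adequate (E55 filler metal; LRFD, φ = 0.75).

f_max ≈ 389 N/mm; adequate

E55XX → F_EXX = 550 MPa.
L_w = 2 × 245 = 490 mm; section modulus (unit throat) S = 2 × L²/6 = 20010 mm².
Direct shear f_v = P/L_w = 34.8×10³/490 = 71.02 N/mm.
Moment M = P × e = 34.8×10³ × 220 = 7656000 N·mm; bending f_b = M/S = 382.6 N/mm.
f_max = √(f_v² + f_b²) = √(71.02² + 382.6²) = 389.2 N/mm.
φr_n = 0.75 × 0.6 × 550 × (0.707 × 5) = 874.9 N/mm → adequate.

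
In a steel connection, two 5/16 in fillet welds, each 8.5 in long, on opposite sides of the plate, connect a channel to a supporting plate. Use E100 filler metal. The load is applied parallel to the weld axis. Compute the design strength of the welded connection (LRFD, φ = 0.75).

E100XX → F_EXX = 100 ksi.
Effective throat t_e = 0.707 × 0.3125 = 0.2209 in.
Total length L = 17 in; A_we = 0.2209 × 17 = 3.756 in².
F_nw = 0.6 F_EXX = 0.6 × 100 = 60 ksi.
φR_n = 0.75 × 60 × 3.756 = 169 kips.

φR_n ≈ 169 kips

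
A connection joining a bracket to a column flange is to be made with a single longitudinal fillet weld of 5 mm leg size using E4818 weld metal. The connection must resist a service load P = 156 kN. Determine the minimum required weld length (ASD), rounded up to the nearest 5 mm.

L = 310 mm

E48XX → F_EXX = 480 MPa.
Throat t_e = 0.707 × 5 = 3.535 mm.
r_n/Ω = (0.6 × 480 × 3.535) / 2.0 = 509 N/mm = 0.509 kN/mm.
L_req = P / (r_n/Ω) = 156 / 0.509 = 306.5 mm total.
Round up → use L = 310 mm.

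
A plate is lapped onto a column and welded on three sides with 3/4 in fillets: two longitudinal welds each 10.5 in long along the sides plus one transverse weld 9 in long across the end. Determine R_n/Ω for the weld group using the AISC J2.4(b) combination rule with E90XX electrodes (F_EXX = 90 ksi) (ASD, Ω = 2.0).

R_n/Ω ≈ 449 kips

t_e = 0.707 × 0.75 = 0.5302 in.
R_nwl = 0.6 × 90 × 0.5302 × 21 = 601.3 kips (longitudinal, 2 welds).
R_nwt = 0.6 × 90 × 0.5302 × 9 = 257.7 kips (transverse, base value).
(i) R_nwl + R_nwt = 859 kips; (ii) 0.85 R_nwl + 1.5 R_nwt = 897.7 kips.
R_n = max = 897.7 kips [governs: (ii)]; R_n/Ω = 448.8 kips.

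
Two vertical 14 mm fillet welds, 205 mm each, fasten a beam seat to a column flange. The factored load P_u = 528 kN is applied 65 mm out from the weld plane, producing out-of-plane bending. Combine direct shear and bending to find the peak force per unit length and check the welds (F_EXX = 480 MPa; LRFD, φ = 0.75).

L_w = 2 × 205 = 410 mm; section modulus (unit throat) S = 2 × L²/6 = 14010 mm².
Direct shear f_v = P/L_w = 528×10³/410 = 1288 N/mm.
Moment M = P × e = 528×10³ × 65 = 34320000 N·mm; bending f_b = M/S = 2450 N/mm.
f_max = √(f_v² + f_b²) = √(1288² + 2450²) = 2768 N/mm.
φr_n = 0.75 × 0.6 × 480 × (0.707 × 14) = 2138 N/mm → NOT adequate.

f_max ≈ 2770 N/mm; NOT adequate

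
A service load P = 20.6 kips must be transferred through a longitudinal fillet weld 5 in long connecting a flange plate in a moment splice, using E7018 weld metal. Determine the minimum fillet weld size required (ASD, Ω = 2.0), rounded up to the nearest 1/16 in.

w = 5/16 in

E70XX → F_EXX = 70 ksi.
Total weld length L = 5 in.
Required throat t_e = P × Ω / (0.6 F_EXX × L) = 20.6 × 2.0 / (0.6 × 70 × 5) = 0.1962 in.
Required leg w = t_e / 0.707 = 0.2775 in → use 5/16 in.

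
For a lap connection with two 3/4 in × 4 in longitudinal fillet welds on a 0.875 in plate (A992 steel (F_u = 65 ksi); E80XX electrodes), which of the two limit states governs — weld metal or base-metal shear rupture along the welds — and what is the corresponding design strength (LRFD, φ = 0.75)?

φR_n ≈ 153 kip (weld metal governs)

E80XX → F_EXX = 80 ksi.
t_e = 0.707 × 0.75 = 0.5302 in; L = 8 in.
Weld metal: φR_n = 0.75 × 0.6 × 80 × 0.5302 × 8 = 152.7 kip.
Base metal (shear rupture): φR_n = 0.75 × 0.6 × 65 × 0.875 × 8 = 204.8 kip.
Governing: weld metal.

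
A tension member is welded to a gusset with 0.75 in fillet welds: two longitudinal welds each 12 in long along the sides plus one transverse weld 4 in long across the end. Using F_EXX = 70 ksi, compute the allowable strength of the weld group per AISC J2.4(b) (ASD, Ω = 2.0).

R_n/Ω ≈ 312 kip

t_e = 0.707 × 0.75 = 0.5302 in.
R_nwl = 0.6 × 70 × 0.5302 × 24 = 534.5 kip (longitudinal, 2 welds).
R_nwt = 0.6 × 70 × 0.5302 × 4 = 89.08 kip (transverse, base value).
(i) R_nwl + R_nwt = 623.6 kip; (ii) 0.85 R_nwl + 1.5 R_nwt = 587.9 kip.
R_n = max = 623.6 kip [governs: (i)]; R_n/Ω = 311.8 kip.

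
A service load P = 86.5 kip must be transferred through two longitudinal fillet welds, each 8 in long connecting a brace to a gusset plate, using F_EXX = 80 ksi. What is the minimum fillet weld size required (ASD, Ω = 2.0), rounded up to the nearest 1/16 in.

Total weld length L = 16 in.
Required throat t_e = P × Ω / (0.6 F_EXX × L) = 86.5 × 2.0 / (0.6 × 80 × 16) = 0.2253 in.
Required leg w = t_e / 0.707 = 0.3186 in → use 3/8 in.

w = 3/8 in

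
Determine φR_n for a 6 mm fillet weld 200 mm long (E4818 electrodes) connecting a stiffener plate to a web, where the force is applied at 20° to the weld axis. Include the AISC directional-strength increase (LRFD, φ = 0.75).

φR_n ≈ 202 kN

E48XX → F_EXX = 480 MPa.
t_e = 0.707 × 6 = 4.242 mm; A_we = 4.242 × 200 = 848.4 mm².
Directional factor: 1.0 + 0.5 sin^1.5(20°) = 1.1.
F_nw = 0.6 × 480 × 1.1 = 316.8 MPa.
φR_n = 0.75 × 316.8 × 848.4 × 10⁻³ = 201.6 kN.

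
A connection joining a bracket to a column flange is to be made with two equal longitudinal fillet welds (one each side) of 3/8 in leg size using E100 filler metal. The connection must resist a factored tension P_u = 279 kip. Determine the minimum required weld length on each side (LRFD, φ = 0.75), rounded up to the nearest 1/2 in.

L = 12 in on each side

E100XX → F_EXX = 100 ksi.
Throat t_e = 0.707 × 0.375 = 0.2651 in.
φr_n = 0.75 × 0.6 × 100 × 0.2651 = 11.93 kip/in.
L_req = P_u / φr_n = 279 / 11.93 = 23.39 in total.
Per side: 23.39 / 2 = 11.69 in.
Round up → use L = 12 in on each side.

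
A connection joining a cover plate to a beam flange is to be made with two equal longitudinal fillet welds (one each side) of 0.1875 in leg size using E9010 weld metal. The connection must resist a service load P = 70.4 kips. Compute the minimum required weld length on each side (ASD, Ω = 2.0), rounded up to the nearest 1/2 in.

L = 10 in on each side

E90XX → F_EXX = 90 ksi.
Throat t_e = 0.707 × 0.1875 = 0.1326 in.
r_n/Ω = (0.6 × 90 × 0.1326) / 2.0 = 3.579 kip/in.
L_req = P / (r_n/Ω) = 70.4 / 3.579 = 19.67 in total.
Per side: 19.67 / 2 = 9.835 in.
Round up → use L = 10 in on each side.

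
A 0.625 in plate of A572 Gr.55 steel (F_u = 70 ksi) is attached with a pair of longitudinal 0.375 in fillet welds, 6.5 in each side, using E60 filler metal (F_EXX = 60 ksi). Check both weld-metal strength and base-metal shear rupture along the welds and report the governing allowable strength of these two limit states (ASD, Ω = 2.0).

t_e = 0.707 × 0.375 = 0.2651 in; L = 13 in.
Weld metal: R_n/Ω = (1/2.0) × 0.6 × 60 × 0.2651 × 13 = 62.04 kip.
Base metal (shear rupture): R_n/Ω = (1/2.0) × 0.6 × 70 × 0.625 × 13 = 170.6 kip.
Governing: weld metal.

R_n/Ω ≈ 62 kip (weld metal governs)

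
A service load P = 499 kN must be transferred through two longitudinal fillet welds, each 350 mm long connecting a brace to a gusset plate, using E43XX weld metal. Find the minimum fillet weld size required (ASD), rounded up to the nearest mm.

w = 8 mm

E43XX → F_EXX = 430 MPa.
Total weld length L = 700 mm.
Required throat t_e = P × Ω / (0.6 F_EXX × L) = 499 × 2.0 / (0.6 × 430 × 700 × 10⁻³) = 5.526 mm.
Required leg w = t_e / 0.707 = 7.816 mm → use 8 mm.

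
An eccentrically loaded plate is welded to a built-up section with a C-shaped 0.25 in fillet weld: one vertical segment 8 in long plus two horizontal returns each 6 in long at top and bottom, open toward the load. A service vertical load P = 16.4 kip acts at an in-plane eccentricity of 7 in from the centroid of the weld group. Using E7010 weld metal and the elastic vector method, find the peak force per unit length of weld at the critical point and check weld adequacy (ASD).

E70XX → F_EXX = 70 ksi.
Total weld length L_w = 20 in. Treat welds as unit-width lines.
Centroid: x̄ = 2×6×3 / 20 = 1.8 in from the vertical weld.
Polar moment about centroid: J = I_x + I_y = [8³/12 + 2×6×4²] + [8×1.8² + 2(6³/12 + 6×1.2²)] = 313.9 in³.
Direct shear f_v = P/L_w = 16.4 / 20 = 0.82 kip/in (vertical).
Torsion M = P·e = 16.4 × 7 = 114.8 kip·in.
Critical point at (x, y) = (4.2, 4) from centroid. f_tx = M·y/J = 1.463 kip/in; f_ty = M·x/J = 1.536 kip/in.
Resultant f_max = √[f_tx² + (f_v + f_ty)²] = √[1.463² + (0.82 + 1.536)²] = 2.773 kip/in.
Capacity per unit length: r_n/Ω = (1/2.0) × 0.6 × 70 × (0.707 × 0.25) = 3.712 kip/in.
2.773 ≤ 3.712 → adequate.

f_max ≈ 2.77 kip/in; adequate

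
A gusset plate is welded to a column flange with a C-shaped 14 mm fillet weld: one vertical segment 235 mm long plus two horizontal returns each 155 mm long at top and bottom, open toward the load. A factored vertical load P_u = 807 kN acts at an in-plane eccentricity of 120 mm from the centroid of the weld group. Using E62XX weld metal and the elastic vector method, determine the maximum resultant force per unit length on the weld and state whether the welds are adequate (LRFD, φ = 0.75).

E62XX → F_EXX = 620 MPa.
Total weld length L_w = 545 mm. Treat welds as unit-width lines.
Centroid: x̄ = 2×155×77.5 / 545 = 44.08 mm from the vertical weld.
Polar moment about centroid: J = I_x + I_y = [235³/12 + 2×155×117.5²] + [235×44.08² + 2(155³/12 + 155×33.42²)] = 6785000 mm³.
Direct shear f_v = P/L_w = 807×10³ / 545 = 1481 N/mm (vertical).
Torsion M = P·e = 807×10³ × 120 = 96840000 N·mm.
Critical point at (x, y) = (110.9, 117.5) from centroid. f_tx = M·y/J = 1677 N/mm; f_ty = M·x/J = 1583 N/mm.
Resultant f_max = √[f_tx² + (f_v + f_ty)²] = √[1677² + (1481 + 1583)²] = 3493 N/mm.
Capacity per unit length: φr_n = 0.75 × 0.6 × 620 × (0.707 × 14) = 2762 N/mm.
3493 > 2762 → NOT adequate.

f_max ≈ 3490 N/mm; NOT adequate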